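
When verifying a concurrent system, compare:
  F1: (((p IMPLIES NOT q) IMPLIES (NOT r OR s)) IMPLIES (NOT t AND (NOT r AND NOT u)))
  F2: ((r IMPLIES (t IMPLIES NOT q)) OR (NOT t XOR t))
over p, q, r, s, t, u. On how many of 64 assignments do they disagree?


F1 = (((p IMPLIES NOT q) IMPLIES (NOT r OR s)) IMPLIES (NOT t AND (NOT r AND NOT u)))
F2 = ((r IMPLIES (t IMPLIES NOT q)) OR (NOT t XOR t))
Evaluate both on each of 64 rows (bits = p,q,r,s,t,u):
  row 0 [000000]: F1=1 F2=1 -> 0
  row 1 [000001]: F1=0 F2=1 (differ) -> 1
  row 2 [000010]: F1=0 F2=1 (differ) -> 1
  row 3 [000011]: F1=0 F2=1 (differ) -> 1
  row 4 [000100]: F1=1 F2=1 -> 0
  (every remaining row is evaluated the same way; all 64 results are listed next)
Full result column, 8 rows per line (p,q,r fixed per line; s,t,u runs 000..111 left to right):
  rows 0-7 [p,q,r=000]: 01110111  (ones: 6)
  rows 8-15 [p,q,r=001]: 00001111  (ones: 4)
  rows 16-23 [p,q,r=010]: 01110111  (ones: 6)
  rows 24-31 [p,q,r=011]: 00001111  (ones: 4)
  rows 32-39 [p,q,r=100]: 01110111  (ones: 6)
  rows 40-47 [p,q,r=101]: 00001111  (ones: 4)
  rows 48-55 [p,q,r=110]: 01110111  (ones: 6)
  rows 56-63 [p,q,r=111]: 11111111  (ones: 8)
Disagreements = 6+4+6+4+6+4+6+8 = 44

44


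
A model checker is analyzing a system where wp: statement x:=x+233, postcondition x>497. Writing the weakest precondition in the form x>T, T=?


Formula: wp(x:=E, P) = P[E/x] (substitute E for x in postcondition)
Step 1: Postcondition: x>497
Step 2: Substitute x+233 for x: x+233>497
Step 3: Solve for x: x > 497-233 = 264

264


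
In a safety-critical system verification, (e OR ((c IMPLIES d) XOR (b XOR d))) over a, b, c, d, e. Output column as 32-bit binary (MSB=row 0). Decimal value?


Formula: (e OR ((c IMPLIES d) XOR (b XOR d))) over a, b, c, d, e (32 rows)
Evaluate each row (bits = a,b,c,d,e, MSB first):
  row 0 [00000]: (0 OR ((0 IMPLIES 0) XOR (0 XOR 0))) -> 1
  row 1 [00001]: (1 OR ((0 IMPLIES 0) XOR (0 XOR 0))) -> 1
  row 2 [00010]: (0 OR ((0 IMPLIES 1) XOR (0 XOR 1))) -> 0
  row 3 [00011]: (1 OR ((0 IMPLIES 1) XOR (0 XOR 1))) -> 1
  row 4 [00100]: (0 OR ((1 IMPLIES 0) XOR (0 XOR 0))) -> 0
  row 5 [00101]: (1 OR ((1 IMPLIES 0) XOR (0 XOR 0))) -> 1
  row 6 [00110]: (0 OR ((1 IMPLIES 1) XOR (0 XOR 1))) -> 0
  row 7 [00111]: (1 OR ((1 IMPLIES 1) XOR (0 XOR 1))) -> 1
  row 8 [01000]: (0 OR ((0 IMPLIES 0) XOR (1 XOR 0))) -> 0
  row 9 [01001]: (1 OR ((0 IMPLIES 0) XOR (1 XOR 0))) -> 1
  row 10 [01010]: (0 OR ((0 IMPLIES 1) XOR (1 XOR 1))) -> 1
  row 11 [01011]: (1 OR ((0 IMPLIES 1) XOR (1 XOR 1))) -> 1
  row 12 [01100]: (0 OR ((1 IMPLIES 0) XOR (1 XOR 0))) -> 1
  row 13 [01101]: (1 OR ((1 IMPLIES 0) XOR (1 XOR 0))) -> 1
  row 14 [01110]: (0 OR ((1 IMPLIES 1) XOR (1 XOR 1))) -> 1
  row 15 [01111]: (1 OR ((1 IMPLIES 1) XOR (1 XOR 1))) -> 1
  row 16 [10000]: (0 OR ((0 IMPLIES 0) XOR (0 XOR 0))) -> 1
  row 17 [10001]: (1 OR ((0 IMPLIES 0) XOR (0 XOR 0))) -> 1
  row 18 [10010]: (0 OR ((0 IMPLIES 1) XOR (0 XOR 1))) -> 0
  row 19 [10011]: (1 OR ((0 IMPLIES 1) XOR (0 XOR 1))) -> 1
  row 20 [10100]: (0 OR ((1 IMPLIES 0) XOR (0 XOR 0))) -> 0
  row 21 [10101]: (1 OR ((1 IMPLIES 0) XOR (0 XOR 0))) -> 1
  row 22 [10110]: (0 OR ((1 IMPLIES 1) XOR (0 XOR 1))) -> 0
  row 23 [10111]: (1 OR ((1 IMPLIES 1) XOR (0 XOR 1))) -> 1
  row 24 [11000]: (0 OR ((0 IMPLIES 0) XOR (1 XOR 0))) -> 0
  row 25 [11001]: (1 OR ((0 IMPLIES 0) XOR (1 XOR 0))) -> 1
  row 26 [11010]: (0 OR ((0 IMPLIES 1) XOR (1 XOR 1))) -> 1
  row 27 [11011]: (1 OR ((0 IMPLIES 1) XOR (1 XOR 1))) -> 1
  row 28 [11100]: (0 OR ((1 IMPLIES 0) XOR (1 XOR 0))) -> 1
  row 29 [11101]: (1 OR ((1 IMPLIES 0) XOR (1 XOR 0))) -> 1
  row 30 [11110]: (0 OR ((1 IMPLIES 1) XOR (1 XOR 1))) -> 1
  row 31 [11111]: (1 OR ((1 IMPLIES 1) XOR (1 XOR 1))) -> 1
Full result column, 4 rows per line (a,b,c fixed per line; d,e runs 00..11 left to right):
  rows 0-3 [a,b,c=000]: 1101  = hex D
  rows 4-7 [a,b,c=001]: 0101  = hex 5
  rows 8-11 [a,b,c=010]: 0111  = hex 7
  rows 12-15 [a,b,c=011]: 1111  = hex F
  rows 16-19 [a,b,c=100]: 1101  = hex D
  rows 20-23 [a,b,c=101]: 0101  = hex 5
  rows 24-27 [a,b,c=110]: 0111  = hex 7
  rows 28-31 [a,b,c=111]: 1111  = hex F
Output column (row 0 .. row 31) = 11010101011111111101010101111111
Output column grouped in 4s = 1101 0101 0111 1111 1101 0101 0111 1111 = 0xD57FD57F
Convert to decimal digit by digit (value = value*16 + digit):
  D -> 13
  13*16 + 5 = 213
  213*16 + 7 = 3415
  3415*16 + 15 (F) = 54655
  54655*16 + 13 (D) = 874493
  874493*16 + 5 = 13991893
  13991893*16 + 7 = 223870295
  223870295*16 + 15 (F) = 3581924735
Decimal = 3581924735

3581924735


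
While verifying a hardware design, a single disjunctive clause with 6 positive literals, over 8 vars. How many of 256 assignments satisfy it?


Step 1: Total=2^8=256
Step 2: Unsat when all 6 false: 2^2=4
Step 3: Sat=256-4=252

252


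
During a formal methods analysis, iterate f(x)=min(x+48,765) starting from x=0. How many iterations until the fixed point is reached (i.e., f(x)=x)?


Step 1: x=0, cap=765, increment=48
Step 2: x grows by 48 each step until capped at 765; fixed point is x=765
Step 3: iterations = ceil(765/48) = 16

16


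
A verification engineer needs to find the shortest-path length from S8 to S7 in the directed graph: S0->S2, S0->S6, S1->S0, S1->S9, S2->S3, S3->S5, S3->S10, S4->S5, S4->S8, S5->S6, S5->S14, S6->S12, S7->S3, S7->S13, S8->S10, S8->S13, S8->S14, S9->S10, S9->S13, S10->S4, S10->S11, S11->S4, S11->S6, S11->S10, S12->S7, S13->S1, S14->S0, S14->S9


BFS layer-by-layer from S8:
  dist 0: {S8}
  dist 1: {S10, S13, S14}
  dist 2: {S0, S1, S4, S9, S11}
  dist 3: {S2, S5, S6}
  dist 4: {S3, S12}
  dist 5: {S7}
  -> S7 reached at distance 5
Shortest path length = 5

5


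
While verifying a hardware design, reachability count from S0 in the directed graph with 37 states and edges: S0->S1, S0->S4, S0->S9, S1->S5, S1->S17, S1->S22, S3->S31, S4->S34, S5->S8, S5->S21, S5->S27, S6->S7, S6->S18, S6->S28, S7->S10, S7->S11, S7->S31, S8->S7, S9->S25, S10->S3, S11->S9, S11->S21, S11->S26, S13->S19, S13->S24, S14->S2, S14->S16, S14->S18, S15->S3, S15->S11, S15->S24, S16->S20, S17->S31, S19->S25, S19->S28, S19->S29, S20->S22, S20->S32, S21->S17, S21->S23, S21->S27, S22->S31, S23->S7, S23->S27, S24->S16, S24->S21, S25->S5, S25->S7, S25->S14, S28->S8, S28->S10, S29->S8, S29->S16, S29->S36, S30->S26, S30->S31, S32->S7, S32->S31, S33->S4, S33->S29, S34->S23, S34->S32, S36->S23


BFS from S0:
  layer 0: {S0}
  layer 1: {S1, S4, S9}
  layer 2: {S5, S17, S22, S25, S34}
  layer 3: {S7, S8, S14, S21, S23, S27, S31, S32}
  layer 4: {S2, S10, S11, S16, S18}
  layer 5: {S3, S20, S26}
Reachable set: {S0, S1, S2, S3, S4, S5, S7, S8, S9, S10, S11, S14, S16, S17, S18, S20, S21, S22, S23, S25, S26, S27, S31, S32, S34}
Count = 25

25


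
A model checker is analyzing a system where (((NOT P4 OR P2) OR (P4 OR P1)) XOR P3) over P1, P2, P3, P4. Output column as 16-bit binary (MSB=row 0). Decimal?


Formula: (((NOT P4 OR P2) OR (P4 OR P1)) XOR P3) over P1, P2, P3, P4 (16 rows)
Evaluate each row (bits = P1,P2,P3,P4, MSB first):
  row 0 [0000]: (((NOT 0 OR 0) OR (0 OR 0)) XOR 0) -> 1
  row 1 [0001]: (((NOT 1 OR 0) OR (1 OR 0)) XOR 0) -> 1
  row 2 [0010]: (((NOT 0 OR 0) OR (0 OR 0)) XOR 1) -> 0
  row 3 [0011]: (((NOT 1 OR 0) OR (1 OR 0)) XOR 1) -> 0
  row 4 [0100]: (((NOT 0 OR 1) OR (0 OR 0)) XOR 0) -> 1
  row 5 [0101]: (((NOT 1 OR 1) OR (1 OR 0)) XOR 0) -> 1
  row 6 [0110]: (((NOT 0 OR 1) OR (0 OR 0)) XOR 1) -> 0
  row 7 [0111]: (((NOT 1 OR 1) OR (1 OR 0)) XOR 1) -> 0
  row 8 [1000]: (((NOT 0 OR 0) OR (0 OR 1)) XOR 0) -> 1
  row 9 [1001]: (((NOT 1 OR 0) OR (1 OR 1)) XOR 0) -> 1
  row 10 [1010]: (((NOT 0 OR 0) OR (0 OR 1)) XOR 1) -> 0
  row 11 [1011]: (((NOT 1 OR 0) OR (1 OR 1)) XOR 1) -> 0
  row 12 [1100]: (((NOT 0 OR 1) OR (0 OR 1)) XOR 0) -> 1
  row 13 [1101]: (((NOT 1 OR 1) OR (1 OR 1)) XOR 0) -> 1
  row 14 [1110]: (((NOT 0 OR 1) OR (0 OR 1)) XOR 1) -> 0
  row 15 [1111]: (((NOT 1 OR 1) OR (1 OR 1)) XOR 1) -> 0
Full result column, 4 rows per line (P1,P2 fixed per line; P3,P4 runs 00..11 left to right):
  rows 0-3 [P1,P2=00]: 1100  = hex C
  rows 4-7 [P1,P2=01]: 1100  = hex C
  rows 8-11 [P1,P2=10]: 1100  = hex C
  rows 12-15 [P1,P2=11]: 1100  = hex C
Output column (row 0 .. row 15) = 1100110011001100
Output column grouped in 4s = 1100 1100 1100 1100 = 0xCCCC
Convert to decimal digit by digit (value = value*16 + digit):
  C -> 12
  12*16 + 12 (C) = 204
  204*16 + 12 (C) = 3276
  3276*16 + 12 (C) = 52428
Decimal = 52428

52428


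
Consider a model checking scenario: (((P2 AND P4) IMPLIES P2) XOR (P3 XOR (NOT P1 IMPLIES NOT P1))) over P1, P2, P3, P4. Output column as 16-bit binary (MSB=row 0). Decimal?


Formula: (((P2 AND P4) IMPLIES P2) XOR (P3 XOR (NOT P1 IMPLIES NOT P1))) over P1, P2, P3, P4 (16 rows)
Evaluate each row (bits = P1,P2,P3,P4, MSB first):
  row 0 [0000]: (((0 AND 0) IMPLIES 0) XOR (0 XOR (NOT 0 IMPLIES NOT 0))) -> 0
  row 1 [0001]: (((0 AND 1) IMPLIES 0) XOR (0 XOR (NOT 0 IMPLIES NOT 0))) -> 0
  row 2 [0010]: (((0 AND 0) IMPLIES 0) XOR (1 XOR (NOT 0 IMPLIES NOT 0))) -> 1
  row 3 [0011]: (((0 AND 1) IMPLIES 0) XOR (1 XOR (NOT 0 IMPLIES NOT 0))) -> 1
  row 4 [0100]: (((1 AND 0) IMPLIES 1) XOR (0 XOR (NOT 0 IMPLIES NOT 0))) -> 0
  row 5 [0101]: (((1 AND 1) IMPLIES 1) XOR (0 XOR (NOT 0 IMPLIES NOT 0))) -> 0
  row 6 [0110]: (((1 AND 0) IMPLIES 1) XOR (1 XOR (NOT 0 IMPLIES NOT 0))) -> 1
  row 7 [0111]: (((1 AND 1) IMPLIES 1) XOR (1 XOR (NOT 0 IMPLIES NOT 0))) -> 1
  row 8 [1000]: (((0 AND 0) IMPLIES 0) XOR (0 XOR (NOT 1 IMPLIES NOT 1))) -> 0
  row 9 [1001]: (((0 AND 1) IMPLIES 0) XOR (0 XOR (NOT 1 IMPLIES NOT 1))) -> 0
  row 10 [1010]: (((0 AND 0) IMPLIES 0) XOR (1 XOR (NOT 1 IMPLIES NOT 1))) -> 1
  row 11 [1011]: (((0 AND 1) IMPLIES 0) XOR (1 XOR (NOT 1 IMPLIES NOT 1))) -> 1
  row 12 [1100]: (((1 AND 0) IMPLIES 1) XOR (0 XOR (NOT 1 IMPLIES NOT 1))) -> 0
  row 13 [1101]: (((1 AND 1) IMPLIES 1) XOR (0 XOR (NOT 1 IMPLIES NOT 1))) -> 0
  row 14 [1110]: (((1 AND 0) IMPLIES 1) XOR (1 XOR (NOT 1 IMPLIES NOT 1))) -> 1
  row 15 [1111]: (((1 AND 1) IMPLIES 1) XOR (1 XOR (NOT 1 IMPLIES NOT 1))) -> 1
Full result column, 4 rows per line (P1,P2 fixed per line; P3,P4 runs 00..11 left to right):
  rows 0-3 [P1,P2=00]: 0011  = hex 3
  rows 4-7 [P1,P2=01]: 0011  = hex 3
  rows 8-11 [P1,P2=10]: 0011  = hex 3
  rows 12-15 [P1,P2=11]: 0011  = hex 3
Output column (row 0 .. row 15) = 0011001100110011
Output column grouped in 4s = 0011 0011 0011 0011 = 0x3333
Convert to decimal digit by digit (value = value*16 + digit):
  3 -> 3
  3*16 + 3 = 51
  51*16 + 3 = 819
  819*16 + 3 = 13107
Decimal = 13107

13107


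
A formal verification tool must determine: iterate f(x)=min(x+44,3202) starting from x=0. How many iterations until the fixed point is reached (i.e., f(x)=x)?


Step 1: x=0, cap=3202, increment=44
Step 2: x grows by 44 each step until capped at 3202; fixed point is x=3202
Step 3: iterations = ceil(3202/44) = 73

73


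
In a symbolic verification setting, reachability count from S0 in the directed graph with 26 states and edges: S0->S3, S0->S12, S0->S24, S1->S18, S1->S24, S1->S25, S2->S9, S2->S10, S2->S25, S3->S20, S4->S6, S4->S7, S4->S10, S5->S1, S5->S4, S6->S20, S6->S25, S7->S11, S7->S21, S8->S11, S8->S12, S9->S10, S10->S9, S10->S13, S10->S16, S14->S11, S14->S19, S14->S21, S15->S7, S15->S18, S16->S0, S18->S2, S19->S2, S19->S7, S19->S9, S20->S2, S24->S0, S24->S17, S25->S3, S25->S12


BFS from S0:
  layer 0: {S0}
  layer 1: {S3, S12, S24}
  layer 2: {S17, S20}
  layer 3: {S2}
  layer 4: {S9, S10, S25}
  layer 5: {S13, S16}
Reachable set: {S0, S2, S3, S9, S10, S12, S13, S16, S17, S20, S24, S25}
Count = 12

12


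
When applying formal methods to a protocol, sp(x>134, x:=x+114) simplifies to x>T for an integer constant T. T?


Formula: sp(P, x:=E) = exists old_x. (x = E[old_x/x]) AND P[old_x/x] (old_x is the value of x before the assignment; eliminate old_x by solving x = E[old_x/x] for old_x)
Step 1: Precondition P: x>134, i.e. old_x > 134
Step 2: Assignment gives x = old_x + 114, so old_x = x - 114
Step 3: Substitute into P: x - 114 > 134
Step 4: Simplify: x > 134+114 = 248

248


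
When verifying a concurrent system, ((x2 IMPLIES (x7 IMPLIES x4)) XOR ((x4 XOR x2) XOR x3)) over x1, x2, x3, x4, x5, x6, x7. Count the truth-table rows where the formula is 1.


Formula: ((x2 IMPLIES (x7 IMPLIES x4)) XOR ((x4 XOR x2) XOR x3)) over 7 vars (128 rows)
Evaluate each row (x1, x2, x3, x4, x5, x6, x7 as bits, MSB first):
  row 0 [0000000]: ((0 IMPLIES (0 IMPLIES 0)) XOR ((0 XOR 0) XOR 0)) -> 1
  row 1 [0000001]: ((0 IMPLIES (1 IMPLIES 0)) XOR ((0 XOR 0) XOR 0)) -> 1
  row 2 [0000010]: ((0 IMPLIES (0 IMPLIES 0)) XOR ((0 XOR 0) XOR 0)) -> 1
  row 3 [0000011]: ((0 IMPLIES (1 IMPLIES 0)) XOR ((0 XOR 0) XOR 0)) -> 1
  row 4 [0000100]: ((0 IMPLIES (0 IMPLIES 0)) XOR ((0 XOR 0) XOR 0)) -> 1
  (every remaining row is evaluated the same way; all 128 results are listed next)
Full result column, 8 rows per line (x1,x2,x3,x4 fixed per line; x5,x6,x7 runs 000..111 left to right):
  rows 0-7 [x1,x2,x3,x4=0000]: 11111111  (ones: 8)
  rows 8-15 [x1,x2,x3,x4=0001]: 00000000  (ones: 0)
  rows 16-23 [x1,x2,x3,x4=0010]: 00000000  (ones: 0)
  rows 24-31 [x1,x2,x3,x4=0011]: 11111111  (ones: 8)
  rows 32-39 [x1,x2,x3,x4=0100]: 01010101  (ones: 4)
  rows 40-47 [x1,x2,x3,x4=0101]: 11111111  (ones: 8)
  rows 48-55 [x1,x2,x3,x4=0110]: 10101010  (ones: 4)
  rows 56-63 [x1,x2,x3,x4=0111]: 00000000  (ones: 0)
  rows 64-71 [x1,x2,x3,x4=1000]: 11111111  (ones: 8)
  rows 72-79 [x1,x2,x3,x4=1001]: 00000000  (ones: 0)
  rows 80-87 [x1,x2,x3,x4=1010]: 00000000  (ones: 0)
  rows 88-95 [x1,x2,x3,x4=1011]: 11111111  (ones: 8)
  rows 96-103 [x1,x2,x3,x4=1100]: 01010101  (ones: 4)
  rows 104-111 [x1,x2,x3,x4=1101]: 11111111  (ones: 8)
  rows 112-119 [x1,x2,x3,x4=1110]: 10101010  (ones: 4)
  rows 120-127 [x1,x2,x3,x4=1111]: 00000000  (ones: 0)
Count of 1-rows = 8+0+0+8+4+8+4+0+8+0+0+8+4+8+4+0 = 64

64


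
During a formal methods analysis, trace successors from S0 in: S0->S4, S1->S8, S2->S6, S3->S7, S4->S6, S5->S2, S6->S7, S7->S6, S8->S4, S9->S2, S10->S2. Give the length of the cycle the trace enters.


Trace from S0 until a state repeats:
  S0 -> S4 -> S6 -> S7 -> S6
S6 first seen at step 2, revisited at step 4.
Cycle length = 4 - 2 = 2

2


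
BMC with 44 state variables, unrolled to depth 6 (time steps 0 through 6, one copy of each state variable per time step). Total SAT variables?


BMC unrolls to depth k, creating one copy of each state var for steps 0..k.
Step count = 6 + 1 = 7 (steps 0 through 6)
Vars per step = 44
Total = 44 * 7 = 308

308


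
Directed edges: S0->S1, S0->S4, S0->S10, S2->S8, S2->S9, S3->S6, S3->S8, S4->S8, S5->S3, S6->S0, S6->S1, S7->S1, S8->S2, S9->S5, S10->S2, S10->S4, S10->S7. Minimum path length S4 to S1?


BFS layer-by-layer from S4:
  dist 0: {S4}
  dist 1: {S8}
  dist 2: {S2}
  dist 3: {S9}
  dist 4: {S5}
  dist 5: {S3}
  dist 6: {S6}
  dist 7: {S0, S1}
  -> S1 reached at distance 7
Shortest path length = 7

7


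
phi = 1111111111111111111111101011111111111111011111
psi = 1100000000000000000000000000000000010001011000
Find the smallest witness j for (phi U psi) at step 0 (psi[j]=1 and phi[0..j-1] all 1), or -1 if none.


(phi U psi) at 0: need smallest j with psi[j]=1 and phi[i]=1 for all i in [0,j).
Scan from step 0:
  step 0: psi=1 and phi held for [0,0) -> witness found
Witness step = 0

0


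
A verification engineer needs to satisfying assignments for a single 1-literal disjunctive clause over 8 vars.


Step 1: Total=2^8=256
Step 2: Unsat when all 1 false: 2^7=128
Step 3: Sat=256-128=128

128


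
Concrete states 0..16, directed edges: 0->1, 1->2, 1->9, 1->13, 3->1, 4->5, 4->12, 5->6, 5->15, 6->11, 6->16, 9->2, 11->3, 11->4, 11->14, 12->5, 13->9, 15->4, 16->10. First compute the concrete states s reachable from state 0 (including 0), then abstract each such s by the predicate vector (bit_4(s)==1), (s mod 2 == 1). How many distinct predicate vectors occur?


BFS from 0:
Concrete reachable: {0, 1, 2, 9, 13}
Abstract via predicates (bit_4(s)==1), (s mod 2 == 1):
  (0,0) <- {0, 2}
  (0,1) <- {1, 9, 13}
Distinct abstract states = 2

2


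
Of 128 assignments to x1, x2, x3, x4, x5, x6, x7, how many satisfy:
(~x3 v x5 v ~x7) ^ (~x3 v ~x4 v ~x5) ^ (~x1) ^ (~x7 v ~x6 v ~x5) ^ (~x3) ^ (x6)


CNF with 6 clauses over 7 vars (128 assignments).
An assignment satisfies CNF iff every clause has >=1 true literal.
Check each row (bits = x1,x2,x3,x4,x5,x6,x7; clause T/F shown):
  row 0 [0000000]: clauses=TTTTTF -> 0
  row 1 [0000001]: clauses=TTTTTF -> 0
  row 2 [0000010]: clauses=TTTTTT -> 1
  row 3 [0000011]: clauses=TTTTTT -> 1
  row 4 [0000100]: clauses=TTTTTF -> 0
  (every remaining row is evaluated the same way; all 128 results are listed next)
Full result column, 8 rows per line (x1,x2,x3,x4 fixed per line; x5,x6,x7 runs 000..111 left to right):
  rows 0-7 [x1,x2,x3,x4=0000]: 00110010  (ones: 3)
  rows 8-15 [x1,x2,x3,x4=0001]: 00110010  (ones: 3)
  rows 16-23 [x1,x2,x3,x4=0010]: 00000000  (ones: 0)
  rows 24-31 [x1,x2,x3,x4=0011]: 00000000  (ones: 0)
  rows 32-39 [x1,x2,x3,x4=0100]: 00110010  (ones: 3)
  rows 40-47 [x1,x2,x3,x4=0101]: 00110010  (ones: 3)
  rows 48-55 [x1,x2,x3,x4=0110]: 00000000  (ones: 0)
  rows 56-63 [x1,x2,x3,x4=0111]: 00000000  (ones: 0)
  rows 64-71 [x1,x2,x3,x4=1000]: 00000000  (ones: 0)
  rows 72-79 [x1,x2,x3,x4=1001]: 00000000  (ones: 0)
  rows 80-87 [x1,x2,x3,x4=1010]: 00000000  (ones: 0)
  rows 88-95 [x1,x2,x3,x4=1011]: 00000000  (ones: 0)
  rows 96-103 [x1,x2,x3,x4=1100]: 00000000  (ones: 0)
  rows 104-111 [x1,x2,x3,x4=1101]: 00000000  (ones: 0)
  rows 112-119 [x1,x2,x3,x4=1110]: 00000000  (ones: 0)
  rows 120-127 [x1,x2,x3,x4=1111]: 00000000  (ones: 0)
Satisfying assignments = 3+3+0+0+3+3+0+0+0+0+0+0+0+0+0+0 = 12

12


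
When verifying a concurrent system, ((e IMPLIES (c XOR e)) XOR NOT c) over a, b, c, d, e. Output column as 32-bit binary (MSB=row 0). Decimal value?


Formula: ((e IMPLIES (c XOR e)) XOR NOT c) over a, b, c, d, e (32 rows)
Evaluate each row (bits = a,b,c,d,e, MSB first):
  row 0 [00000]: ((0 IMPLIES (0 XOR 0)) XOR NOT 0) -> 0
  row 1 [00001]: ((1 IMPLIES (0 XOR 1)) XOR NOT 0) -> 0
  row 2 [00010]: ((0 IMPLIES (0 XOR 0)) XOR NOT 0) -> 0
  row 3 [00011]: ((1 IMPLIES (0 XOR 1)) XOR NOT 0) -> 0
  row 4 [00100]: ((0 IMPLIES (1 XOR 0)) XOR NOT 1) -> 1
  row 5 [00101]: ((1 IMPLIES (1 XOR 1)) XOR NOT 1) -> 0
  row 6 [00110]: ((0 IMPLIES (1 XOR 0)) XOR NOT 1) -> 1
  row 7 [00111]: ((1 IMPLIES (1 XOR 1)) XOR NOT 1) -> 0
  row 8 [01000]: ((0 IMPLIES (0 XOR 0)) XOR NOT 0) -> 0
  row 9 [01001]: ((1 IMPLIES (0 XOR 1)) XOR NOT 0) -> 0
  row 10 [01010]: ((0 IMPLIES (0 XOR 0)) XOR NOT 0) -> 0
  row 11 [01011]: ((1 IMPLIES (0 XOR 1)) XOR NOT 0) -> 0
  row 12 [01100]: ((0 IMPLIES (1 XOR 0)) XOR NOT 1) -> 1
  row 13 [01101]: ((1 IMPLIES (1 XOR 1)) XOR NOT 1) -> 0
  row 14 [01110]: ((0 IMPLIES (1 XOR 0)) XOR NOT 1) -> 1
  row 15 [01111]: ((1 IMPLIES (1 XOR 1)) XOR NOT 1) -> 0
  row 16 [10000]: ((0 IMPLIES (0 XOR 0)) XOR NOT 0) -> 0
  row 17 [10001]: ((1 IMPLIES (0 XOR 1)) XOR NOT 0) -> 0
  row 18 [10010]: ((0 IMPLIES (0 XOR 0)) XOR NOT 0) -> 0
  row 19 [10011]: ((1 IMPLIES (0 XOR 1)) XOR NOT 0) -> 0
  row 20 [10100]: ((0 IMPLIES (1 XOR 0)) XOR NOT 1) -> 1
  row 21 [10101]: ((1 IMPLIES (1 XOR 1)) XOR NOT 1) -> 0
  row 22 [10110]: ((0 IMPLIES (1 XOR 0)) XOR NOT 1) -> 1
  row 23 [10111]: ((1 IMPLIES (1 XOR 1)) XOR NOT 1) -> 0
  row 24 [11000]: ((0 IMPLIES (0 XOR 0)) XOR NOT 0) -> 0
  row 25 [11001]: ((1 IMPLIES (0 XOR 1)) XOR NOT 0) -> 0
  row 26 [11010]: ((0 IMPLIES (0 XOR 0)) XOR NOT 0) -> 0
  row 27 [11011]: ((1 IMPLIES (0 XOR 1)) XOR NOT 0) -> 0
  row 28 [11100]: ((0 IMPLIES (1 XOR 0)) XOR NOT 1) -> 1
  row 29 [11101]: ((1 IMPLIES (1 XOR 1)) XOR NOT 1) -> 0
  row 30 [11110]: ((0 IMPLIES (1 XOR 0)) XOR NOT 1) -> 1
  row 31 [11111]: ((1 IMPLIES (1 XOR 1)) XOR NOT 1) -> 0
Full result column, 4 rows per line (a,b,c fixed per line; d,e runs 00..11 left to right):
  rows 0-3 [a,b,c=000]: 0000  = hex 0
  rows 4-7 [a,b,c=001]: 1010  = hex A
  rows 8-11 [a,b,c=010]: 0000  = hex 0
  rows 12-15 [a,b,c=011]: 1010  = hex A
  rows 16-19 [a,b,c=100]: 0000  = hex 0
  rows 20-23 [a,b,c=101]: 1010  = hex A
  rows 24-27 [a,b,c=110]: 0000  = hex 0
  rows 28-31 [a,b,c=111]: 1010  = hex A
Output column (row 0 .. row 31) = 00001010000010100000101000001010
Output column grouped in 4s = 0000 1010 0000 1010 0000 1010 0000 1010 = 0x0A0A0A0A
Convert to decimal digit by digit (value = value*16 + digit):
  0 -> 0
  0*16 + 10 (A) = 10
  10*16 + 0 = 160
  160*16 + 10 (A) = 2570
  2570*16 + 0 = 41120
  41120*16 + 10 (A) = 657930
  657930*16 + 0 = 10526880
  10526880*16 + 10 (A) = 168430090
Decimal = 168430090

168430090


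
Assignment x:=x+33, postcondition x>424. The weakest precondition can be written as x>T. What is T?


Formula: wp(x:=E, P) = P[E/x] (substitute E for x in postcondition)
Step 1: Postcondition: x>424
Step 2: Substitute x+33 for x: x+33>424
Step 3: Solve for x: x > 424-33 = 391

391


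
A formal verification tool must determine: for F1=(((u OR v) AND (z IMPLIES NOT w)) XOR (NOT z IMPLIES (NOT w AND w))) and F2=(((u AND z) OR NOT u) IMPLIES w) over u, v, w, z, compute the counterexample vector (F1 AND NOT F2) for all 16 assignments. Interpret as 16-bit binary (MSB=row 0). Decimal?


F1 = (((u OR v) AND (z IMPLIES NOT w)) XOR (NOT z IMPLIES (NOT w AND w)))
F2 = (((u AND z) OR NOT u) IMPLIES w)
Counterexample to F1=>F2 is where F1=1 and F2=0.
Evaluate each row (bits = u,v,w,z, MSB first):
  row 0 [0000]: F1=0 F2=0 -> F1&~F2 -> 0
  row 1 [0001]: F1=1 F2=0 -> F1&~F2 -> 1
  row 2 [0010]: F1=0 F2=1 -> F1&~F2 -> 0
  row 3 [0011]: F1=1 F2=1 -> F1&~F2 -> 0
  row 4 [0100]: F1=1 F2=0 -> F1&~F2 -> 1
  row 5 [0101]: F1=0 F2=0 -> F1&~F2 -> 0
  row 6 [0110]: F1=1 F2=1 -> F1&~F2 -> 0
  row 7 [0111]: F1=1 F2=1 -> F1&~F2 -> 0
  row 8 [1000]: F1=1 F2=1 -> F1&~F2 -> 0
  row 9 [1001]: F1=0 F2=0 -> F1&~F2 -> 0
  row 10 [1010]: F1=1 F2=1 -> F1&~F2 -> 0
  row 11 [1011]: F1=1 F2=1 -> F1&~F2 -> 0
  row 12 [1100]: F1=1 F2=1 -> F1&~F2 -> 0
  row 13 [1101]: F1=0 F2=0 -> F1&~F2 -> 0
  row 14 [1110]: F1=1 F2=1 -> F1&~F2 -> 0
  row 15 [1111]: F1=1 F2=1 -> F1&~F2 -> 0
Full result column, 4 rows per line (u,v fixed per line; w,z runs 00..11 left to right):
  rows 0-3 [u,v=00]: 0100  = hex 4
  rows 4-7 [u,v=01]: 1000  = hex 8
  rows 8-11 [u,v=10]: 0000  = hex 0
  rows 12-15 [u,v=11]: 0000  = hex 0
Counterexample vector (row 0 .. row 15) = 0100100000000000
Output column grouped in 4s = 0100 1000 0000 0000 = 0x4800
Convert to decimal digit by digit (value = value*16 + digit):
  4 -> 4
  4*16 + 8 = 72
  72*16 + 0 = 1152
  1152*16 + 0 = 18432
Decimal = 18432

18432


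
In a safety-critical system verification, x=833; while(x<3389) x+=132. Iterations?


Step 1: x goes from 833 toward 3389 by 132; the body runs while x<3389, so iterations = ceil((bound-start)/step)
Step 2: Distance=2556
Step 3: ceil(2556/132)=20

20


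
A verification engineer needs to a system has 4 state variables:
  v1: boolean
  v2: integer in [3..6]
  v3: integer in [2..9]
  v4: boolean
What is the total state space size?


State space = product of domain sizes of all variables.
Domain sizes:
  v1 (boolean): 2
  v2 (integer in [3..6]): 4
  v3 (integer in [2..9]): 8
  v4 (boolean): 2
Product = 2 * 4 * 8 * 2 = 128

128


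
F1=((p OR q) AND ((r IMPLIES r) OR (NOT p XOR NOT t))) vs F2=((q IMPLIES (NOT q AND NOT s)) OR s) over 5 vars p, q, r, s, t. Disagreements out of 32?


F1 = ((p OR q) AND ((r IMPLIES r) OR (NOT p XOR NOT t)))
F2 = ((q IMPLIES (NOT q AND NOT s)) OR s)
Evaluate both on each of 32 rows (bits = p,q,r,s,t):
  row 0 [00000]: F1=0 F2=1 (differ) -> 1
  row 1 [00001]: F1=0 F2=1 (differ) -> 1
  row 2 [00010]: F1=0 F2=1 (differ) -> 1
  row 3 [00011]: F1=0 F2=1 (differ) -> 1
  row 4 [00100]: F1=0 F2=1 (differ) -> 1
  row 5 [00101]: F1=0 F2=1 (differ) -> 1
  row 6 [00110]: F1=0 F2=1 (differ) -> 1
  row 7 [00111]: F1=0 F2=1 (differ) -> 1
  row 8 [01000]: F1=1 F2=0 (differ) -> 1
  row 9 [01001]: F1=1 F2=0 (differ) -> 1
  row 10 [01010]: F1=1 F2=1 -> 0
  row 11 [01011]: F1=1 F2=1 -> 0
  row 12 [01100]: F1=1 F2=0 (differ) -> 1
  row 13 [01101]: F1=1 F2=0 (differ) -> 1
  row 14 [01110]: F1=1 F2=1 -> 0
  row 15 [01111]: F1=1 F2=1 -> 0
  row 16 [10000]: F1=1 F2=1 -> 0
  row 17 [10001]: F1=1 F2=1 -> 0
  row 18 [10010]: F1=1 F2=1 -> 0
  row 19 [10011]: F1=1 F2=1 -> 0
  row 20 [10100]: F1=1 F2=1 -> 0
  row 21 [10101]: F1=1 F2=1 -> 0
  row 22 [10110]: F1=1 F2=1 -> 0
  row 23 [10111]: F1=1 F2=1 -> 0
  row 24 [11000]: F1=1 F2=0 (differ) -> 1
  row 25 [11001]: F1=1 F2=0 (differ) -> 1
  row 26 [11010]: F1=1 F2=1 -> 0
  row 27 [11011]: F1=1 F2=1 -> 0
  row 28 [11100]: F1=1 F2=0 (differ) -> 1
  row 29 [11101]: F1=1 F2=0 (differ) -> 1
  row 30 [11110]: F1=1 F2=1 -> 0
  row 31 [11111]: F1=1 F2=1 -> 0
Full result column, 8 rows per line (p,q fixed per line; r,s,t runs 000..111 left to right):
  rows 0-7 [p,q=00]: 11111111  (ones: 8)
  rows 8-15 [p,q=01]: 11001100  (ones: 4)
  rows 16-23 [p,q=10]: 00000000  (ones: 0)
  rows 24-31 [p,q=11]: 11001100  (ones: 4)
Disagreements = 8+4+0+4 = 16

16


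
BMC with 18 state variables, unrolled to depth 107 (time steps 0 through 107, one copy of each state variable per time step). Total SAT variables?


BMC unrolls to depth k, creating one copy of each state var for steps 0..k.
Step count = 107 + 1 = 108 (steps 0 through 107)
Vars per step = 18
Total = 18 * 108 = 1944

1944


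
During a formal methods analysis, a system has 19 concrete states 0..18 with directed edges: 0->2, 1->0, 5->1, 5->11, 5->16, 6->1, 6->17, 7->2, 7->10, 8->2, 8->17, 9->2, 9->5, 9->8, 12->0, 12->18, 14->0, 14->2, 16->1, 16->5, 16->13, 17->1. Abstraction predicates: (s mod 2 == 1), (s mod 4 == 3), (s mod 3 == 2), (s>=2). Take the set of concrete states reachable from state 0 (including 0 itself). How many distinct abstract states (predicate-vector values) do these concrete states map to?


BFS from 0:
Concrete reachable: {0, 2}
Abstract via predicates (s mod 2 == 1), (s mod 4 == 3), (s mod 3 == 2), (s>=2):
  (0,0,0,0) <- {0}
  (0,0,1,1) <- {2}
Distinct abstract states = 2

2


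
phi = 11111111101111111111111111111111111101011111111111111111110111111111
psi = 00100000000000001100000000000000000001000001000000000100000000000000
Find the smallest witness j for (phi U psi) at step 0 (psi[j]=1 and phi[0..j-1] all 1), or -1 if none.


(phi U psi) at 0: need smallest j with psi[j]=1 and phi[i]=1 for all i in [0,j).
Scan from step 0:
  step 0: phi=1, psi=0 -> continue
  step 1: phi=1, psi=0 -> continue
  step 2: psi=1 and phi held for [0,2) -> witness found
Witness step = 2

2


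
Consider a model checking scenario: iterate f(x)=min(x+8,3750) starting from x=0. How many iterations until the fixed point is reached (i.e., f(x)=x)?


Step 1: x=0, cap=3750, increment=8
Step 2: x grows by 8 each step until capped at 3750; fixed point is x=3750
Step 3: iterations = ceil(3750/8) = 469

469


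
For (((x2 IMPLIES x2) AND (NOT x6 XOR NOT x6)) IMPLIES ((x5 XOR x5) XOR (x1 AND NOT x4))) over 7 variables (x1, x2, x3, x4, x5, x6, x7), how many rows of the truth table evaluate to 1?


Formula: (((x2 IMPLIES x2) AND (NOT x6 XOR NOT x6)) IMPLIES ((x5 XOR x5) XOR (x1 AND NOT x4))) over 7 vars (128 rows)
Evaluate each row (x1, x2, x3, x4, x5, x6, x7 as bits, MSB first):
  row 0 [0000000]: (((0 IMPLIES 0) AND (NOT 0 XOR NOT 0)) IMPLIES ((0 XOR 0) XOR (0 AND NOT 0))) -> 1
  row 1 [0000001]: (((0 IMPLIES 0) AND (NOT 0 XOR NOT 0)) IMPLIES ((0 XOR 0) XOR (0 AND NOT 0))) -> 1
  row 2 [0000010]: (((0 IMPLIES 0) AND (NOT 1 XOR NOT 1)) IMPLIES ((0 XOR 0) XOR (0 AND NOT 0))) -> 1
  row 3 [0000011]: (((0 IMPLIES 0) AND (NOT 1 XOR NOT 1)) IMPLIES ((0 XOR 0) XOR (0 AND NOT 0))) -> 1
  row 4 [0000100]: (((0 IMPLIES 0) AND (NOT 0 XOR NOT 0)) IMPLIES ((1 XOR 1) XOR (0 AND NOT 0))) -> 1
  (every remaining row is evaluated the same way; all 128 results are listed next)
Full result column, 8 rows per line (x1,x2,x3,x4 fixed per line; x5,x6,x7 runs 000..111 left to right):
  rows 0-7 [x1,x2,x3,x4=0000]: 11111111  (ones: 8)
  rows 8-15 [x1,x2,x3,x4=0001]: 11111111  (ones: 8)
  rows 16-23 [x1,x2,x3,x4=0010]: 11111111  (ones: 8)
  rows 24-31 [x1,x2,x3,x4=0011]: 11111111  (ones: 8)
  rows 32-39 [x1,x2,x3,x4=0100]: 11111111  (ones: 8)
  rows 40-47 [x1,x2,x3,x4=0101]: 11111111  (ones: 8)
  rows 48-55 [x1,x2,x3,x4=0110]: 11111111  (ones: 8)
  rows 56-63 [x1,x2,x3,x4=0111]: 11111111  (ones: 8)
  rows 64-71 [x1,x2,x3,x4=1000]: 11111111  (ones: 8)
  rows 72-79 [x1,x2,x3,x4=1001]: 11111111  (ones: 8)
  rows 80-87 [x1,x2,x3,x4=1010]: 11111111  (ones: 8)
  rows 88-95 [x1,x2,x3,x4=1011]: 11111111  (ones: 8)
  rows 96-103 [x1,x2,x3,x4=1100]: 11111111  (ones: 8)
  rows 104-111 [x1,x2,x3,x4=1101]: 11111111  (ones: 8)
  rows 112-119 [x1,x2,x3,x4=1110]: 11111111  (ones: 8)
  rows 120-127 [x1,x2,x3,x4=1111]: 11111111  (ones: 8)
Count of 1-rows = 8+8+8+8+8+8+8+8+8+8+8+8+8+8+8+8 = 128

128


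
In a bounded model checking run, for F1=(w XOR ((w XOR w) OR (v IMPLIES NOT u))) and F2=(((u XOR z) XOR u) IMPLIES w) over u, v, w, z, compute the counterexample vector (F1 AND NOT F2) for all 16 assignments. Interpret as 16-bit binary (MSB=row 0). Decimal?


F1 = (w XOR ((w XOR w) OR (v IMPLIES NOT u)))
F2 = (((u XOR z) XOR u) IMPLIES w)
Counterexample to F1=>F2 is where F1=1 and F2=0.
Evaluate each row (bits = u,v,w,z, MSB first):
  row 0 [0000]: F1=1 F2=1 -> F1&~F2 -> 0
  row 1 [0001]: F1=1 F2=0 -> F1&~F2 -> 1
  row 2 [0010]: F1=0 F2=1 -> F1&~F2 -> 0
  row 3 [0011]: F1=0 F2=1 -> F1&~F2 -> 0
  row 4 [0100]: F1=1 F2=1 -> F1&~F2 -> 0
  row 5 [0101]: F1=1 F2=0 -> F1&~F2 -> 1
  row 6 [0110]: F1=0 F2=1 -> F1&~F2 -> 0
  row 7 [0111]: F1=0 F2=1 -> F1&~F2 -> 0
  row 8 [1000]: F1=1 F2=1 -> F1&~F2 -> 0
  row 9 [1001]: F1=1 F2=0 -> F1&~F2 -> 1
  row 10 [1010]: F1=0 F2=1 -> F1&~F2 -> 0
  row 11 [1011]: F1=0 F2=1 -> F1&~F2 -> 0
  row 12 [1100]: F1=0 F2=1 -> F1&~F2 -> 0
  row 13 [1101]: F1=0 F2=0 -> F1&~F2 -> 0
  row 14 [1110]: F1=1 F2=1 -> F1&~F2 -> 0
  row 15 [1111]: F1=1 F2=1 -> F1&~F2 -> 0
Full result column, 4 rows per line (u,v fixed per line; w,z runs 00..11 left to right):
  rows 0-3 [u,v=00]: 0100  = hex 4
  rows 4-7 [u,v=01]: 0100  = hex 4
  rows 8-11 [u,v=10]: 0100  = hex 4
  rows 12-15 [u,v=11]: 0000  = hex 0
Counterexample vector (row 0 .. row 15) = 0100010001000000
Output column grouped in 4s = 0100 0100 0100 0000 = 0x4440
Convert to decimal digit by digit (value = value*16 + digit):
  4 -> 4
  4*16 + 4 = 68
  68*16 + 4 = 1092
  1092*16 + 0 = 17472
Decimal = 17472

17472


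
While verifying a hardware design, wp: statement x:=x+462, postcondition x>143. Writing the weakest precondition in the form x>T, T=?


Formula: wp(x:=E, P) = P[E/x] (substitute E for x in postcondition)
Step 1: Postcondition: x>143
Step 2: Substitute x+462 for x: x+462>143
Step 3: Solve for x: x > 143-462 = -319

-319


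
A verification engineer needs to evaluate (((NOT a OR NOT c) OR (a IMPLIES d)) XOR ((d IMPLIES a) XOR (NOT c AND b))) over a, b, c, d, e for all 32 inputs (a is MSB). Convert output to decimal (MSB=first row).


Formula: (((NOT a OR NOT c) OR (a IMPLIES d)) XOR ((d IMPLIES a) XOR (NOT c AND b))) over a, b, c, d, e (32 rows)
Evaluate each row (bits = a,b,c,d,e, MSB first):
  row 0 [00000]: (((NOT 0 OR NOT 0) OR (0 IMPLIES 0)) XOR ((0 IMPLIES 0) XOR (NOT 0 AND 0))) -> 0
  row 1 [00001]: (((NOT 0 OR NOT 0) OR (0 IMPLIES 0)) XOR ((0 IMPLIES 0) XOR (NOT 0 AND 0))) -> 0
  row 2 [00010]: (((NOT 0 OR NOT 0) OR (0 IMPLIES 1)) XOR ((1 IMPLIES 0) XOR (NOT 0 AND 0))) -> 1
  row 3 [00011]: (((NOT 0 OR NOT 0) OR (0 IMPLIES 1)) XOR ((1 IMPLIES 0) XOR (NOT 0 AND 0))) -> 1
  row 4 [00100]: (((NOT 0 OR NOT 1) OR (0 IMPLIES 0)) XOR ((0 IMPLIES 0) XOR (NOT 1 AND 0))) -> 0
  row 5 [00101]: (((NOT 0 OR NOT 1) OR (0 IMPLIES 0)) XOR ((0 IMPLIES 0) XOR (NOT 1 AND 0))) -> 0
  row 6 [00110]: (((NOT 0 OR NOT 1) OR (0 IMPLIES 1)) XOR ((1 IMPLIES 0) XOR (NOT 1 AND 0))) -> 1
  row 7 [00111]: (((NOT 0 OR NOT 1) OR (0 IMPLIES 1)) XOR ((1 IMPLIES 0) XOR (NOT 1 AND 0))) -> 1
  row 8 [01000]: (((NOT 0 OR NOT 0) OR (0 IMPLIES 0)) XOR ((0 IMPLIES 0) XOR (NOT 0 AND 1))) -> 1
  row 9 [01001]: (((NOT 0 OR NOT 0) OR (0 IMPLIES 0)) XOR ((0 IMPLIES 0) XOR (NOT 0 AND 1))) -> 1
  row 10 [01010]: (((NOT 0 OR NOT 0) OR (0 IMPLIES 1)) XOR ((1 IMPLIES 0) XOR (NOT 0 AND 1))) -> 0
  row 11 [01011]: (((NOT 0 OR NOT 0) OR (0 IMPLIES 1)) XOR ((1 IMPLIES 0) XOR (NOT 0 AND 1))) -> 0
  row 12 [01100]: (((NOT 0 OR NOT 1) OR (0 IMPLIES 0)) XOR ((0 IMPLIES 0) XOR (NOT 1 AND 1))) -> 0
  row 13 [01101]: (((NOT 0 OR NOT 1) OR (0 IMPLIES 0)) XOR ((0 IMPLIES 0) XOR (NOT 1 AND 1))) -> 0
  row 14 [01110]: (((NOT 0 OR NOT 1) OR (0 IMPLIES 1)) XOR ((1 IMPLIES 0) XOR (NOT 1 AND 1))) -> 1
  row 15 [01111]: (((NOT 0 OR NOT 1) OR (0 IMPLIES 1)) XOR ((1 IMPLIES 0) XOR (NOT 1 AND 1))) -> 1
  row 16 [10000]: (((NOT 1 OR NOT 0) OR (1 IMPLIES 0)) XOR ((0 IMPLIES 1) XOR (NOT 0 AND 0))) -> 0
  row 17 [10001]: (((NOT 1 OR NOT 0) OR (1 IMPLIES 0)) XOR ((0 IMPLIES 1) XOR (NOT 0 AND 0))) -> 0
  row 18 [10010]: (((NOT 1 OR NOT 0) OR (1 IMPLIES 1)) XOR ((1 IMPLIES 1) XOR (NOT 0 AND 0))) -> 0
  row 19 [10011]: (((NOT 1 OR NOT 0) OR (1 IMPLIES 1)) XOR ((1 IMPLIES 1) XOR (NOT 0 AND 0))) -> 0
  row 20 [10100]: (((NOT 1 OR NOT 1) OR (1 IMPLIES 0)) XOR ((0 IMPLIES 1) XOR (NOT 1 AND 0))) -> 1
  row 21 [10101]: (((NOT 1 OR NOT 1) OR (1 IMPLIES 0)) XOR ((0 IMPLIES 1) XOR (NOT 1 AND 0))) -> 1
  row 22 [10110]: (((NOT 1 OR NOT 1) OR (1 IMPLIES 1)) XOR ((1 IMPLIES 1) XOR (NOT 1 AND 0))) -> 0
  row 23 [10111]: (((NOT 1 OR NOT 1) OR (1 IMPLIES 1)) XOR ((1 IMPLIES 1) XOR (NOT 1 AND 0))) -> 0
  row 24 [11000]: (((NOT 1 OR NOT 0) OR (1 IMPLIES 0)) XOR ((0 IMPLIES 1) XOR (NOT 0 AND 1))) -> 1
  row 25 [11001]: (((NOT 1 OR NOT 0) OR (1 IMPLIES 0)) XOR ((0 IMPLIES 1) XOR (NOT 0 AND 1))) -> 1
  row 26 [11010]: (((NOT 1 OR NOT 0) OR (1 IMPLIES 1)) XOR ((1 IMPLIES 1) XOR (NOT 0 AND 1))) -> 1
  row 27 [11011]: (((NOT 1 OR NOT 0) OR (1 IMPLIES 1)) XOR ((1 IMPLIES 1) XOR (NOT 0 AND 1))) -> 1
  row 28 [11100]: (((NOT 1 OR NOT 1) OR (1 IMPLIES 0)) XOR ((0 IMPLIES 1) XOR (NOT 1 AND 1))) -> 1
  row 29 [11101]: (((NOT 1 OR NOT 1) OR (1 IMPLIES 0)) XOR ((0 IMPLIES 1) XOR (NOT 1 AND 1))) -> 1
  row 30 [11110]: (((NOT 1 OR NOT 1) OR (1 IMPLIES 1)) XOR ((1 IMPLIES 1) XOR (NOT 1 AND 1))) -> 0
  row 31 [11111]: (((NOT 1 OR NOT 1) OR (1 IMPLIES 1)) XOR ((1 IMPLIES 1) XOR (NOT 1 AND 1))) -> 0
Full result column, 4 rows per line (a,b,c fixed per line; d,e runs 00..11 left to right):
  rows 0-3 [a,b,c=000]: 0011  = hex 3
  rows 4-7 [a,b,c=001]: 0011  = hex 3
  rows 8-11 [a,b,c=010]: 1100  = hex C
  rows 12-15 [a,b,c=011]: 0011  = hex 3
  rows 16-19 [a,b,c=100]: 0000  = hex 0
  rows 20-23 [a,b,c=101]: 1100  = hex C
  rows 24-27 [a,b,c=110]: 1111  = hex F
  rows 28-31 [a,b,c=111]: 1100  = hex C
Output column (row 0 .. row 31) = 00110011110000110000110011111100
Output column grouped in 4s = 0011 0011 1100 0011 0000 1100 1111 1100 = 0x33C30CFC
Convert to decimal digit by digit (value = value*16 + digit):
  3 -> 3
  3*16 + 3 = 51
  51*16 + 12 (C) = 828
  828*16 + 3 = 13251
  13251*16 + 0 = 212016
  212016*16 + 12 (C) = 3392268
  3392268*16 + 15 (F) = 54276303
  54276303*16 + 12 (C) = 868420860
Decimal = 868420860

868420860


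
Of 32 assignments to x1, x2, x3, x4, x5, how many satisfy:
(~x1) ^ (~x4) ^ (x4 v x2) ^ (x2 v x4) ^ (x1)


CNF with 5 clauses over 5 vars (32 assignments).
An assignment satisfies CNF iff every clause has >=1 true literal.
Check each row (bits = x1,x2,x3,x4,x5; clause T/F shown):
  row 0 [00000]: clauses=TTFFF -> 0
  row 1 [00001]: clauses=TTFFF -> 0
  row 2 [00010]: clauses=TFTTF -> 0
  row 3 [00011]: clauses=TFTTF -> 0
  row 4 [00100]: clauses=TTFFF -> 0
  row 5 [00101]: clauses=TTFFF -> 0
  row 6 [00110]: clauses=TFTTF -> 0
  row 7 [00111]: clauses=TFTTF -> 0
  row 8 [01000]: clauses=TTTTF -> 0
  row 9 [01001]: clauses=TTTTF -> 0
  row 10 [01010]: clauses=TFTTF -> 0
  row 11 [01011]: clauses=TFTTF -> 0
  row 12 [01100]: clauses=TTTTF -> 0
  row 13 [01101]: clauses=TTTTF -> 0
  row 14 [01110]: clauses=TFTTF -> 0
  row 15 [01111]: clauses=TFTTF -> 0
  row 16 [10000]: clauses=FTFFT -> 0
  row 17 [10001]: clauses=FTFFT -> 0
  row 18 [10010]: clauses=FFTTT -> 0
  row 19 [10011]: clauses=FFTTT -> 0
  row 20 [10100]: clauses=FTFFT -> 0
  row 21 [10101]: clauses=FTFFT -> 0
  row 22 [10110]: clauses=FFTTT -> 0
  row 23 [10111]: clauses=FFTTT -> 0
  row 24 [11000]: clauses=FTTTT -> 0
  row 25 [11001]: clauses=FTTTT -> 0
  row 26 [11010]: clauses=FFTTT -> 0
  row 27 [11011]: clauses=FFTTT -> 0
  row 28 [11100]: clauses=FTTTT -> 0
  row 29 [11101]: clauses=FTTTT -> 0
  row 30 [11110]: clauses=FFTTT -> 0
  row 31 [11111]: clauses=FFTTT -> 0
Full result column, 8 rows per line (x1,x2 fixed per line; x3,x4,x5 runs 000..111 left to right):
  rows 0-7 [x1,x2=00]: 00000000  (ones: 0)
  rows 8-15 [x1,x2=01]: 00000000  (ones: 0)
  rows 16-23 [x1,x2=10]: 00000000  (ones: 0)
  rows 24-31 [x1,x2=11]: 00000000  (ones: 0)
Satisfying assignments = 0+0+0+0 = 0

0


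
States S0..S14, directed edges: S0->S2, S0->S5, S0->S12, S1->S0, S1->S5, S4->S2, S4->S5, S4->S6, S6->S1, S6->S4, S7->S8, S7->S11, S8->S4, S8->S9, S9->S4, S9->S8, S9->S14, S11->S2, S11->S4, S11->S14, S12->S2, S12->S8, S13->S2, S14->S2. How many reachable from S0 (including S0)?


BFS from S0:
  layer 0: {S0}
  layer 1: {S2, S5, S12}
  layer 2: {S8}
  layer 3: {S4, S9}
  layer 4: {S6, S14}
  layer 5: {S1}
Reachable set: {S0, S1, S2, S4, S5, S6, S8, S9, S12, S14}
Count = 10

10


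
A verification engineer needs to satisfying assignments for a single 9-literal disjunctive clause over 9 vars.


Step 1: Total=2^9=512
Step 2: Unsat when all 9 false: 2^0=1
Step 3: Sat=512-1=511

511


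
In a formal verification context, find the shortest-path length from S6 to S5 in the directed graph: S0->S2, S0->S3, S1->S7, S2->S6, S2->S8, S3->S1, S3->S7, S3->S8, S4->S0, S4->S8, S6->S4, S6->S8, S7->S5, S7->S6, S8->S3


BFS layer-by-layer from S6:
  dist 0: {S6}
  dist 1: {S4, S8}
  dist 2: {S0, S3}
  dist 3: {S1, S2, S7}
  dist 4: {S5}
  -> S5 reached at distance 4
Shortest path length = 4

4


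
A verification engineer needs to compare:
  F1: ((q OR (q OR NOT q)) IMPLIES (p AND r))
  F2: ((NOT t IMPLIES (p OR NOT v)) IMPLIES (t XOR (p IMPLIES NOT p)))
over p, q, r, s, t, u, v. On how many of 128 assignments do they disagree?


F1 = ((q OR (q OR NOT q)) IMPLIES (p AND r))
F2 = ((NOT t IMPLIES (p OR NOT v)) IMPLIES (t XOR (p IMPLIES NOT p)))
Evaluate both on each of 128 rows (bits = p,q,r,s,t,u,v):
  row 0 [0000000]: F1=0 F2=1 (differ) -> 1
  row 1 [0000001]: F1=0 F2=1 (differ) -> 1
  row 2 [0000010]: F1=0 F2=1 (differ) -> 1
  row 3 [0000011]: F1=0 F2=1 (differ) -> 1
  row 4 [0000100]: F1=0 F2=0 -> 0
  (every remaining row is evaluated the same way; all 128 results are listed next)
Full result column, 8 rows per line (p,q,r,s fixed per line; t,u,v runs 000..111 left to right):
  rows 0-7 [p,q,r,s=0000]: 11110000  (ones: 4)
  rows 8-15 [p,q,r,s=0001]: 11110000  (ones: 4)
  rows 16-23 [p,q,r,s=0010]: 11110000  (ones: 4)
  rows 24-31 [p,q,r,s=0011]: 11110000  (ones: 4)
  rows 32-39 [p,q,r,s=0100]: 11110000  (ones: 4)
  rows 40-47 [p,q,r,s=0101]: 11110000  (ones: 4)
  rows 48-55 [p,q,r,s=0110]: 11110000  (ones: 4)
  rows 56-63 [p,q,r,s=0111]: 11110000  (ones: 4)
  rows 64-71 [p,q,r,s=1000]: 00001111  (ones: 4)
  rows 72-79 [p,q,r,s=1001]: 00001111  (ones: 4)
  rows 80-87 [p,q,r,s=1010]: 11110000  (ones: 4)
  rows 88-95 [p,q,r,s=1011]: 11110000  (ones: 4)
  rows 96-103 [p,q,r,s=1100]: 00001111  (ones: 4)
  rows 104-111 [p,q,r,s=1101]: 00001111  (ones: 4)
  rows 112-119 [p,q,r,s=1110]: 11110000  (ones: 4)
  rows 120-127 [p,q,r,s=1111]: 11110000  (ones: 4)
Disagreements = 4+4+4+4+4+4+4+4+4+4+4+4+4+4+4+4 = 64

64


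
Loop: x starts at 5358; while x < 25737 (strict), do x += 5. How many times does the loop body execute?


Step 1: x goes from 5358 toward 25737 by 5; the body runs while x<25737, so iterations = ceil((bound-start)/step)
Step 2: Distance=20379
Step 3: ceil(20379/5)=4076

4076


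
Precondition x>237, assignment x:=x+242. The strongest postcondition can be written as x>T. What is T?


Formula: sp(P, x:=E) = exists old_x. (x = E[old_x/x]) AND P[old_x/x] (old_x is the value of x before the assignment; eliminate old_x by solving x = E[old_x/x] for old_x)
Step 1: Precondition P: x>237, i.e. old_x > 237
Step 2: Assignment gives x = old_x + 242, so old_x = x - 242
Step 3: Substitute into P: x - 242 > 237
Step 4: Simplify: x > 237+242 = 479

479
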